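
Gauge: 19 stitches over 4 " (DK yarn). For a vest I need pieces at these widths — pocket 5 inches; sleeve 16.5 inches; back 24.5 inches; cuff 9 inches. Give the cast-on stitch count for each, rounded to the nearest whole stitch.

Rate = 19/4 = 4.75 sts per in.
pocket: 5 × 4.75 = 23.75 → 24.
sleeve: 16.5 × 4.75 = 78.38 → 78.
back: 24.5 × 4.75 = 116.38 → 116.
cuff: 9 × 4.75 = 42.75 → 43.

pocket 24; sleeve 78; back 116; cuff 43.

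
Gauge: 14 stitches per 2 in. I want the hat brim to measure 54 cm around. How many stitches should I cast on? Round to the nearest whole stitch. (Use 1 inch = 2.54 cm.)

149 stitches.

54 cm = 21.26 in.
14 stitches / 2 in = 7 stitches per inch.
21.26 × 7 = 148.82 stitches.
Round to nearest → 149.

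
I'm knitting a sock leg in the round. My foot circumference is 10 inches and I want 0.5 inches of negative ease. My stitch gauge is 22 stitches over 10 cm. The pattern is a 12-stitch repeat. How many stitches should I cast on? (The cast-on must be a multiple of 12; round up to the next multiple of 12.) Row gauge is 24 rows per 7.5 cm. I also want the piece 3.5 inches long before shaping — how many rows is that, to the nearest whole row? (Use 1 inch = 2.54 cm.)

Finished = 10 − 0.5 = 9.5 inches.
9.5 inches × 2.54 = 24.13 cm.
22/10 = 2.2 sts per cm; 24.13 × 2.2 = 53.09 sts.
Next multiple of 12 → 60.
3.5 inches = 8.89 cm; × 3.2 = 28.45 → 28 rows.

Cast on 60 stitches; work 28 rows.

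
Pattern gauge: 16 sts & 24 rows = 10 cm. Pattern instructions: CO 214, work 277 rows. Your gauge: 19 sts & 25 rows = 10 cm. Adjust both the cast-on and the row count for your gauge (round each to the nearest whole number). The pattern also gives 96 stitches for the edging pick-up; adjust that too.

Cast on 254 stitches; work 289 rows; edging pick-up 114 stitches.

Stitches: 214 × 19/16 = 254.12 → 254.
Rows: 277 × 25/24 = 288.54 → 289.
edging pick-up: 96 × 19/16 = 114.00 → 114.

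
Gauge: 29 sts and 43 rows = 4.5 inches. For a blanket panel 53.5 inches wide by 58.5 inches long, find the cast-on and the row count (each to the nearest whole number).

Cast on 345 stitches and work 559 rows.

Stitch gauge = 29/4.5 = 6.444 sts/in; 53.5 × 6.444 = 344.78 → 345 sts.
Row gauge = 43/4.5 = 9.556 rows/in; 58.5 × 9.556 = 559.00 → 559 rows.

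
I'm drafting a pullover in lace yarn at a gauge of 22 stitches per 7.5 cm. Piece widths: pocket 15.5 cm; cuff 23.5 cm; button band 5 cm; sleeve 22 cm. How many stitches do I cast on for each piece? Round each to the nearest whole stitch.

Rate = 22/7.5 = 2.933 sts per cm.
pocket: 15.5 × 2.933 = 45.47 → 45.
cuff: 23.5 × 2.933 = 68.93 → 69.
button band: 5 × 2.933 = 14.67 → 15.
sleeve: 22 × 2.933 = 64.53 → 65.

pocket 45; cuff 69; button band 15; sleeve 65.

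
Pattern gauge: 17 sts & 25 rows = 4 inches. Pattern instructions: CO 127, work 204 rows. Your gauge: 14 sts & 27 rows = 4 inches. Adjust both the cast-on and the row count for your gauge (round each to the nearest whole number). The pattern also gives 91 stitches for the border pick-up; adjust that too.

Cast on 105 stitches; work 220 rows; border pick-up 75 stitches.

Stitches: 127 × 14/17 = 104.59 → 105.
Rows: 204 × 27/25 = 220.32 → 220.
border pick-up: 91 × 14/17 = 74.94 → 75.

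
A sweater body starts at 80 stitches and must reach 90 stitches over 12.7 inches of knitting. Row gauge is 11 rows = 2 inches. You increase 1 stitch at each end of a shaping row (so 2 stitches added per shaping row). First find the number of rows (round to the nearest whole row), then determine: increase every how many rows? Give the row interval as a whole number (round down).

Rows = 12.7 × 5.5 = 69.8 → 70 rows.
Stitches to add: 10 → 5 shaping rows (at 2 st each).
70 / 5 = 14.00 → every 14 rows.

Increase every 14th row.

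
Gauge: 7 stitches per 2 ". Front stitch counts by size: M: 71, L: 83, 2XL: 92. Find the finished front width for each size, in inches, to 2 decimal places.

M 20.29 inches; L 23.71 inches; 2XL 26.29 inches.

7/2 = 3.5 sts per in.
M: 71 / 3.5 = 20.286 → 20.29 in.
L: 83 / 3.5 = 23.714 → 23.71 in.
2XL: 92 / 3.5 = 26.286 → 26.29 in.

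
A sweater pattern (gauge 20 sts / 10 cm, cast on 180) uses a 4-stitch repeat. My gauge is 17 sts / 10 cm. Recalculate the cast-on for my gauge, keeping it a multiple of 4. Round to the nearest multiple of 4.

CO 152 sts.

180 × 17 / 20 = 153.00.
Nearest multiple of 4: 152.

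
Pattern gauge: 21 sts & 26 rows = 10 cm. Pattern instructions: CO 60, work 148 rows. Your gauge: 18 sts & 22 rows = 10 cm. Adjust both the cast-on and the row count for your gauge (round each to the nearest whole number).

Stitches: 60 × 18/21 = 51.43 → 51.
Rows: 148 × 22/26 = 125.23 → 125.

Cast on 51 stitches; work 125 rows.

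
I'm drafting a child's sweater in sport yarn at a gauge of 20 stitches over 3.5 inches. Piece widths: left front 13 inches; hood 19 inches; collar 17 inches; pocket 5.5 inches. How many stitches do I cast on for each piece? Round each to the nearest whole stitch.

left front 74; hood 109; collar 97; pocket 31.

Rate = 20/3.5 = 5.714 sts per in.
left front: 13 × 5.714 = 74.29 → 74.
hood: 19 × 5.714 = 108.57 → 109.
collar: 17 × 5.714 = 97.14 → 97.
pocket: 5.5 × 5.714 = 31.43 → 31.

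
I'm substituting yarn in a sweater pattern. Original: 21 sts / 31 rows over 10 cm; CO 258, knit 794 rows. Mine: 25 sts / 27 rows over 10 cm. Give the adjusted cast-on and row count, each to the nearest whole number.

Stitches: 258 × 25/21 = 307.14 → 307.
Rows: 794 × 27/31 = 691.55 → 692.

Cast on 307 stitches; work 692 rows.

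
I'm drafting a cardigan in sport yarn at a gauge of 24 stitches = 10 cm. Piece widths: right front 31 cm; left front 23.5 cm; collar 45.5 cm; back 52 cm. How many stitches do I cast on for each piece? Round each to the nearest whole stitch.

Rate = 24/10 = 2.4 sts per cm.
right front: 31 × 2.4 = 74.40 → 74.
left front: 23.5 × 2.4 = 56.40 → 56.
collar: 45.5 × 2.4 = 109.20 → 109.
back: 52 × 2.4 = 124.80 → 125.

right front 74; left front 56; collar 109; back 125.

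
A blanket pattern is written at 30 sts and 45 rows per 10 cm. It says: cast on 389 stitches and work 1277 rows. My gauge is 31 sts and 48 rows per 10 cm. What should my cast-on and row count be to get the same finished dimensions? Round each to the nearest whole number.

Cast on 402 stitches; work 1362 rows.

Stitches: 389 × 31/30 = 401.97 → 402.
Rows: 1277 × 48/45 = 1362.13 → 1362.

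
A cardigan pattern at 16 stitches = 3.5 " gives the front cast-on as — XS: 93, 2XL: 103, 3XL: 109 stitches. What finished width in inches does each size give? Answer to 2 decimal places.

16/3.5 = 4.571 sts per in.
XS: 93 / 4.571 = 20.344 → 20.34 in.
2XL: 103 / 4.571 = 22.531 → 22.53 in.
3XL: 109 / 4.571 = 23.844 → 23.84 in.

XS 20.34 inches; 2XL 22.53 inches; 3XL 23.84 inches.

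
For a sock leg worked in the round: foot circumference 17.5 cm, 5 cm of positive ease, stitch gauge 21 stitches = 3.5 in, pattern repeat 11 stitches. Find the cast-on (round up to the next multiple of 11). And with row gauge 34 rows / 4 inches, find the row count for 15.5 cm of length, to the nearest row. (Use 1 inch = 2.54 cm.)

Finished = 17.5 + 5 = 22.5 cm.
22.5 cm × 1/2.54 = 8.86 inches.
21/3.5 = 6 sts per in; 8.86 × 6 = 53.15 sts.
Next multiple of 11 → 55.
15.5 cm = 6.10 inches; × 8.5 = 51.87 → 52 rows.

Cast on 55 stitches; work 52 rows.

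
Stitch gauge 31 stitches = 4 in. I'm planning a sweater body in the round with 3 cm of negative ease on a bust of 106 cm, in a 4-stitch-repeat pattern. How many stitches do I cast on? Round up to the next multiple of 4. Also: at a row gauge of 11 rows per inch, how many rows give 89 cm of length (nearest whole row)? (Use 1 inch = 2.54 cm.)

Finished = 106 − 3 = 103 cm.
103 cm × 1/2.54 = 40.55 inches.
31/4 = 7.75 sts per in; 40.55 × 7.75 = 314.27 sts.
Next multiple of 4 → 316.
89 cm = 35.04 inches; × 11 = 385.43 → 385 rows.

Cast on 316 stitches; work 385 rows.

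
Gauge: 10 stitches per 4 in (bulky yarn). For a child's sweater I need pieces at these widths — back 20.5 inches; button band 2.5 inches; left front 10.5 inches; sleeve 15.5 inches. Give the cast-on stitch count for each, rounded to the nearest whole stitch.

back 51; button band 6; left front 26; sleeve 39.

Rate = 10/4 = 2.5 sts per in.
back: 20.5 × 2.5 = 51.25 → 51.
button band: 2.5 × 2.5 = 6.25 → 6.
left front: 10.5 × 2.5 = 26.25 → 26.
sleeve: 15.5 × 2.5 = 38.75 → 39.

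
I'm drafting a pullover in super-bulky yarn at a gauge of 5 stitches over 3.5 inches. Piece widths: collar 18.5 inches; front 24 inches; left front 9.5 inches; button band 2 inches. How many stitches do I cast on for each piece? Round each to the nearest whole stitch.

Rate = 5/3.5 = 1.429 sts per in.
collar: 18.5 × 1.429 = 26.43 → 26.
front: 24 × 1.429 = 34.29 → 34.
left front: 9.5 × 1.429 = 13.57 → 14.
button band: 2 × 1.429 = 2.86 → 3.

collar 26; front 34; left front 14; button band 3.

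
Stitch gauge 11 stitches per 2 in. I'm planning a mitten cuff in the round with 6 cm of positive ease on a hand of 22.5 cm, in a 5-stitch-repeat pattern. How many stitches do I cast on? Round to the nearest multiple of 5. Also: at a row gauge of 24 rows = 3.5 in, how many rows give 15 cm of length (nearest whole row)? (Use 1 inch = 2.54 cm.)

Finished = 22.5 + 6 = 28.5 cm.
28.5 cm × 1/2.54 = 11.22 inches.
11/2 = 5.5 sts per in; 11.22 × 5.5 = 61.71 sts.
Nearest multiple of 5 → 60.
15 cm = 5.91 inches; × 6.857 = 40.49 → 40 rows.

Cast on 60 stitches; work 40 rows.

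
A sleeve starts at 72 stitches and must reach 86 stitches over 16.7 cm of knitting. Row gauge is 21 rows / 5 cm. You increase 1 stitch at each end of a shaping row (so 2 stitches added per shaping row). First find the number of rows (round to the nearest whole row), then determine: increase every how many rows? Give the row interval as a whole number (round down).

Increase every 10th row.

Rows = 16.7 × 4.2 = 70.1 → 70 rows.
Stitches to add: 14 → 7 shaping rows (at 2 st each).
70 / 7 = 10.00 → every 10 rows.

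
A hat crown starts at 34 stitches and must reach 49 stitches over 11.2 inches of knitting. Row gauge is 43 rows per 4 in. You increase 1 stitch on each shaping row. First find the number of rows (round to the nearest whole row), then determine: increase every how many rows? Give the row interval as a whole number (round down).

Increase every 8th row.

Rows = 11.2 × 10.75 = 120.4 → 120 rows.
Stitches to add: 15 → 15 shaping rows (at 1 st each).
120 / 15 = 8.00 → every 8 rows.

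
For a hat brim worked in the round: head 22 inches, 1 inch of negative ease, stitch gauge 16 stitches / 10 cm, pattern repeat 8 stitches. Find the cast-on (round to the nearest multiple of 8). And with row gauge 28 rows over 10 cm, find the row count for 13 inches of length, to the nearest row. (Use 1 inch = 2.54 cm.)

Cast on 88 stitches; work 92 rows.

Finished = 22 − 1 = 21 inches.
21 inches × 2.54 = 53.34 cm.
16/10 = 1.6 sts per cm; 53.34 × 1.6 = 85.34 sts.
Nearest multiple of 8 → 88.
13 inches = 33.02 cm; × 2.8 = 92.46 → 92 rows.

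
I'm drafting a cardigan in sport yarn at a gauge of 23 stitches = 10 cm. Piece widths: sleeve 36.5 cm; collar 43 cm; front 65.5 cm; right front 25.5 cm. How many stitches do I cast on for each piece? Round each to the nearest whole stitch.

sleeve 84; collar 99; front 151; right front 59.

Rate = 23/10 = 2.3 sts per cm.
sleeve: 36.5 × 2.3 = 83.95 → 84.
collar: 43 × 2.3 = 98.90 → 99.
front: 65.5 × 2.3 = 150.65 → 151.
right front: 25.5 × 2.3 = 58.65 → 59.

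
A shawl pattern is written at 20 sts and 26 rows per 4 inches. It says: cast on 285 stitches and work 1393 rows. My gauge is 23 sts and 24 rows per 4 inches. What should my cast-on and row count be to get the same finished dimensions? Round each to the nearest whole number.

Stitches: 285 × 23/20 = 327.75 → 328.
Rows: 1393 × 24/26 = 1285.85 → 1286.

Cast on 328 stitches; work 1286 rows.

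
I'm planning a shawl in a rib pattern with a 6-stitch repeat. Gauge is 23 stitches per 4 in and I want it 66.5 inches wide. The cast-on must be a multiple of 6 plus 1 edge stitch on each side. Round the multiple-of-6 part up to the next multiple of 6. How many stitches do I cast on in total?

23 / 4 = 5.75 sts per inch.
66.5 × 5.75 = 382.38 sts.
Less 2 edge sts → 380.38 for the repeat.
Next multiple of 6: 384.
Add back 2 edge sts → 386.

Cast on 386 stitches.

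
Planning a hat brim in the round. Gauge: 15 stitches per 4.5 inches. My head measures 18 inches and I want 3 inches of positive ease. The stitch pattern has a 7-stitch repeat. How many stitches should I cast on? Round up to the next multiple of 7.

Finished = 18 + 3 = 21 inches.
15 / 4.5 = 3.333 sts/in.
21 × 3.333 = 70.00 sts.
Next multiple of 7: 70.

Cast on 70 stitches.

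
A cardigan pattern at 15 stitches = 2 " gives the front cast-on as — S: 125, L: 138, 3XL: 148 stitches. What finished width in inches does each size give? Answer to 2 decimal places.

15/2 = 7.5 sts per in.
S: 125 / 7.5 = 16.667 → 16.67 in.
L: 138 / 7.5 = 18.400 → 18.40 in.
3XL: 148 / 7.5 = 19.733 → 19.73 in.

S 16.67 inches; L 18.40 inches; 3XL 19.73 inches.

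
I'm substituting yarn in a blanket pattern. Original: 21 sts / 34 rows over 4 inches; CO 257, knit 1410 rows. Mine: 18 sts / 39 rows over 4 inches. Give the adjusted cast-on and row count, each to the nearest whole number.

Stitches: 257 × 18/21 = 220.29 → 220.
Rows: 1410 × 39/34 = 1617.35 → 1617.

Cast on 220 stitches; work 1617 rows.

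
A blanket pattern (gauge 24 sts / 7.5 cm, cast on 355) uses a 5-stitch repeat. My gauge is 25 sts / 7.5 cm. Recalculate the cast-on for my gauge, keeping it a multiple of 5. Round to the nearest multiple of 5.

CO 370 sts.

355 × 25 / 24 = 369.79.
Nearest multiple of 5: 370.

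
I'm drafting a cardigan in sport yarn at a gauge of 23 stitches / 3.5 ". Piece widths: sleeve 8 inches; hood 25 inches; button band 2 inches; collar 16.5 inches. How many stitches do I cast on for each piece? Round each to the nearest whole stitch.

sleeve 53; hood 164; button band 13; collar 108.

Rate = 23/3.5 = 6.571 sts per in.
sleeve: 8 × 6.571 = 52.57 → 53.
hood: 25 × 6.571 = 164.29 → 164.
button band: 2 × 6.571 = 13.14 → 13.
collar: 16.5 × 6.571 = 108.43 → 108.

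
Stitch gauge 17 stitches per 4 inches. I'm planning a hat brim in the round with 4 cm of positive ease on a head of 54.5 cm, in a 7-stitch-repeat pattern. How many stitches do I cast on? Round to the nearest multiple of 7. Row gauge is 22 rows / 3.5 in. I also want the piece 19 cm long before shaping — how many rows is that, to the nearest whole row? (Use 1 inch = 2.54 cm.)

Cast on 98 stitches; work 47 rows.

Finished = 54.5 + 4 = 58.5 cm.
58.5 cm × 1/2.54 = 23.03 inches.
17/4 = 4.25 sts per in; 23.03 × 4.25 = 97.88 sts.
Nearest multiple of 7 → 98.
19 cm = 7.48 inches; × 6.286 = 47.02 → 47 rows.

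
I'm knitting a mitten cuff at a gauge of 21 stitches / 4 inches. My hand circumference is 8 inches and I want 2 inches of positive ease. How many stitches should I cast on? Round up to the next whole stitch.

CO 53 sts.

Finished = 8 + 2 = 10 in.
21 / 4 = 5.25 sts per inch.
10.00 × 5.25 = 52.50 sts.
→ 53 sts.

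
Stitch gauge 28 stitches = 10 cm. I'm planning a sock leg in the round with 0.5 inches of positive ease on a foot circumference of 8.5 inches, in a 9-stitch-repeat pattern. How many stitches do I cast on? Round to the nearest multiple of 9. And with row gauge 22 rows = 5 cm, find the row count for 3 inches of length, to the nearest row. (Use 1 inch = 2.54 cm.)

Finished = 8.5 + 0.5 = 9 inches.
9 inches × 2.54 = 22.86 cm.
28/10 = 2.8 sts per cm; 22.86 × 2.8 = 64.01 sts.
Nearest multiple of 9 → 63.
3 inches = 7.62 cm; × 4.4 = 33.53 → 34 rows.

Cast on 63 stitches; work 34 rows.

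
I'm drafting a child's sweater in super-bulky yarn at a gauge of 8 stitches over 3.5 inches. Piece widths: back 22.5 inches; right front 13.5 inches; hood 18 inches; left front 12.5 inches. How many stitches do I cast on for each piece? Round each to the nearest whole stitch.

back 51; right front 31; hood 41; left front 29.

Rate = 8/3.5 = 2.286 sts per in.
back: 22.5 × 2.286 = 51.43 → 51.
right front: 13.5 × 2.286 = 30.86 → 31.
hood: 18 × 2.286 = 41.14 → 41.
left front: 12.5 × 2.286 = 28.57 → 29.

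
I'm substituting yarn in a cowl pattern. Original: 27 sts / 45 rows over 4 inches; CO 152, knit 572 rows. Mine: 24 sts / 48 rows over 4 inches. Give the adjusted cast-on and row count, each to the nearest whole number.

Stitches: 152 × 24/27 = 135.11 → 135.
Rows: 572 × 48/45 = 610.13 → 610.

Cast on 135 stitches; work 610 rows.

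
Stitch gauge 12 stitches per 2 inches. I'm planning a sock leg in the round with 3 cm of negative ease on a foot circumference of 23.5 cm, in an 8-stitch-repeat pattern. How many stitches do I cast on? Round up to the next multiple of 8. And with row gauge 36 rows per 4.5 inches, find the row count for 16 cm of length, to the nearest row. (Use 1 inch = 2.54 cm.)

Finished = 23.5 − 3 = 20.5 cm.
20.5 cm × 1/2.54 = 8.07 inches.
12/2 = 6 sts per in; 8.07 × 6 = 48.43 sts.
Next multiple of 8 → 56.
16 cm = 6.30 inches; × 8 = 50.39 → 50 rows.

Cast on 56 stitches; work 50 rows.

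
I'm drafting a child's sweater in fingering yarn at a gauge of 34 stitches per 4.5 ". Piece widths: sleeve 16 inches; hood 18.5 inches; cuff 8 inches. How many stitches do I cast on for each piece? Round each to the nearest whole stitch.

Rate = 34/4.5 = 7.556 sts per in.
sleeve: 16 × 7.556 = 120.89 → 121.
hood: 18.5 × 7.556 = 139.78 → 140.
cuff: 8 × 7.556 = 60.44 → 60.

sleeve 121; hood 140; cuff 60.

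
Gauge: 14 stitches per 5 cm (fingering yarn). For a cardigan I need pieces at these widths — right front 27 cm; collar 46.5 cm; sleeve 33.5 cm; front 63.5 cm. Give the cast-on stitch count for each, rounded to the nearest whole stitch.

Rate = 14/5 = 2.8 sts per cm.
right front: 27 × 2.8 = 75.60 → 76.
collar: 46.5 × 2.8 = 130.20 → 130.
sleeve: 33.5 × 2.8 = 93.80 → 94.
front: 63.5 × 2.8 = 177.80 → 178.

right front 76; collar 130; sleeve 94; front 178.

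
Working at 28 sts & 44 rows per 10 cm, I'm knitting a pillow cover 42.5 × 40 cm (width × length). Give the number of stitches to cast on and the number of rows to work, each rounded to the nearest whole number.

Cast on 119 stitches and work 176 rows.

Stitch gauge = 28/10 = 2.8 sts/cm; 42.5 × 2.8 = 119.00 → 119 sts.
Row gauge = 44/10 = 4.4 rows/cm; 40 × 4.4 = 176.00 → 176 rows.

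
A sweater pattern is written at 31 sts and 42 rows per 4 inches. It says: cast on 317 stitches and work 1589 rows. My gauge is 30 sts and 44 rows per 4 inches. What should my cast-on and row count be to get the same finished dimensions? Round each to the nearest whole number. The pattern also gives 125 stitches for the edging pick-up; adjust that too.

Cast on 307 stitches; work 1665 rows; edging pick-up 121 stitches.

Stitches: 317 × 30/31 = 306.77 → 307.
Rows: 1589 × 44/42 = 1664.67 → 1665.
edging pick-up: 125 × 30/31 = 120.97 → 121.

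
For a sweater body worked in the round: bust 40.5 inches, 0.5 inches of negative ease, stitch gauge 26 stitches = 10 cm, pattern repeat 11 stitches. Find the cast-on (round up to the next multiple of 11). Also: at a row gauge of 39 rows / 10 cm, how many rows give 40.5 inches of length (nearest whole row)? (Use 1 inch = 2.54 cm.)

Finished = 40.5 − 0.5 = 40 inches.
40 inches × 2.54 = 101.60 cm.
26/10 = 2.6 sts per cm; 101.60 × 2.6 = 264.16 sts.
Next multiple of 11 → 275.
40.5 inches = 102.87 cm; × 3.9 = 401.19 → 401 rows.

Cast on 275 stitches; work 401 rows.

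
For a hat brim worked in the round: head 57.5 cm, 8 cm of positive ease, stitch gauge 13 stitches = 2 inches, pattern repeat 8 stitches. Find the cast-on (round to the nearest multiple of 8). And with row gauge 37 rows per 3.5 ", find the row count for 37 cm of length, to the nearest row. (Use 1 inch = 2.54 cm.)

Cast on 168 stitches; work 154 rows.

Finished = 57.5 + 8 = 65.5 cm.
65.5 cm × 1/2.54 = 25.79 inches.
13/2 = 6.5 sts per in; 25.79 × 6.5 = 167.62 sts.
Nearest multiple of 8 → 168.
37 cm = 14.57 inches; × 10.571 = 153.99 → 154 rows.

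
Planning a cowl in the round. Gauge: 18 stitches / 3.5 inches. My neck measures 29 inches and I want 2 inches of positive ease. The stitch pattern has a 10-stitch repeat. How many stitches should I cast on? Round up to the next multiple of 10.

Finished = 29 + 2 = 31 inches.
18 / 3.5 = 5.143 sts/in.
31 × 5.143 = 159.43 sts.
Next multiple of 10: 160.

160 stitches.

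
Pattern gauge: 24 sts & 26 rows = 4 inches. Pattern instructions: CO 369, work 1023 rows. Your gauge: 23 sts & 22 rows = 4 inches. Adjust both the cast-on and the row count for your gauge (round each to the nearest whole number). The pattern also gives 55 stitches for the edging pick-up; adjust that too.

Cast on 354 stitches; work 866 rows; edging pick-up 53 stitches.

Stitches: 369 × 23/24 = 353.62 → 354.
Rows: 1023 × 22/26 = 865.62 → 866.
edging pick-up: 55 × 23/24 = 52.71 → 53.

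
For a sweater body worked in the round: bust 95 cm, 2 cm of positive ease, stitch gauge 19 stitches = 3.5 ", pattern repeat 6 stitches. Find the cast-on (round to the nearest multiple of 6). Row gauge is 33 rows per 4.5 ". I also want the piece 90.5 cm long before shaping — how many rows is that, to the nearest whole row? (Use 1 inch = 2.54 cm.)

Finished = 95 + 2 = 97 cm.
97 cm × 1/2.54 = 38.19 inches.
19/3.5 = 5.429 sts per in; 38.19 × 5.429 = 207.31 sts.
Nearest multiple of 6 → 210.
90.5 cm = 35.63 inches; × 7.333 = 261.29 → 261 rows.

Cast on 210 stitches; work 261 rows.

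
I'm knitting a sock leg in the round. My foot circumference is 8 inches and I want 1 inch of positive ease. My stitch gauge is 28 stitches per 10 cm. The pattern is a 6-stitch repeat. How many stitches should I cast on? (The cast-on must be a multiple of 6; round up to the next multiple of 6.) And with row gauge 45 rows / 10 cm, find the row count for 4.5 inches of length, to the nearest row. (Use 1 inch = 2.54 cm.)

Cast on 66 stitches; work 51 rows.

Finished = 8 + 1 = 9 inches.
9 inches × 2.54 = 22.86 cm.
28/10 = 2.8 sts per cm; 22.86 × 2.8 = 64.01 sts.
Next multiple of 6 → 66.
4.5 inches = 11.43 cm; × 4.5 = 51.44 → 51 rows.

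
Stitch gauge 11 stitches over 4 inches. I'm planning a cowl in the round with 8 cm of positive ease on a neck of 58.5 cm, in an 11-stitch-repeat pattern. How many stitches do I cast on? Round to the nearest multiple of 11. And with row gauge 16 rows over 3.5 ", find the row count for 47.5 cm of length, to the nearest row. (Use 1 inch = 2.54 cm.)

Finished = 58.5 + 8 = 66.5 cm.
66.5 cm × 1/2.54 = 26.18 inches.
11/4 = 2.75 sts per in; 26.18 × 2.75 = 72.00 sts.
Nearest multiple of 11 → 77.
47.5 cm = 18.70 inches; × 4.571 = 85.49 → 85 rows.

Cast on 77 stitches; work 85 rows.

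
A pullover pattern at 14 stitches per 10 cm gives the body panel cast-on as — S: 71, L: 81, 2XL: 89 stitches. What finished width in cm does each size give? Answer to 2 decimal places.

14/10 = 1.4 sts per cm.
S: 71 / 1.4 = 50.714 → 50.71 cm.
L: 81 / 1.4 = 57.857 → 57.86 cm.
2XL: 89 / 1.4 = 63.571 → 63.57 cm.

S 50.71 cm; L 57.86 cm; 2XL 63.57 cm.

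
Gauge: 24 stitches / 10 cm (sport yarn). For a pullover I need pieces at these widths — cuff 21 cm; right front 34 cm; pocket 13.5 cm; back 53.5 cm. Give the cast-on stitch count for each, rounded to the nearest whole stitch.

Rate = 24/10 = 2.4 sts per cm.
cuff: 21 × 2.4 = 50.40 → 50.
right front: 34 × 2.4 = 81.60 → 82.
pocket: 13.5 × 2.4 = 32.40 → 32.
back: 53.5 × 2.4 = 128.40 → 128.

cuff 50; right front 82; pocket 32; back 128.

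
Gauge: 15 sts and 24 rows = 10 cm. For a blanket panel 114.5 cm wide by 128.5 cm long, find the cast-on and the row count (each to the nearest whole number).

Stitch gauge = 15/10 = 1.5 sts/cm; 114.5 × 1.5 = 171.75 → 172 sts.
Row gauge = 24/10 = 2.4 rows/cm; 128.5 × 2.4 = 308.40 → 308 rows.

Cast on 172 stitches and work 308 rows.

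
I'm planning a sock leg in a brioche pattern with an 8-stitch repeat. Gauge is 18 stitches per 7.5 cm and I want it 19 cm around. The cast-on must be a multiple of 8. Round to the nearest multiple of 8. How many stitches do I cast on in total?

18 / 7.5 = 2.4 sts per cm.
19 × 2.4 = 45.60 sts.
Nearest multiple of 8: 48.

CO 48 sts.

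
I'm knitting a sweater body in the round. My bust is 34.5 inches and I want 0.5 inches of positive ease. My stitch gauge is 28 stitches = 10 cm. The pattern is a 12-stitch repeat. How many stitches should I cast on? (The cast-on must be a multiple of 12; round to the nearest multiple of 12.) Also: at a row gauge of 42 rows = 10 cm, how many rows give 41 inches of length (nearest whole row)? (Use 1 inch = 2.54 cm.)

Cast on 252 stitches; work 437 rows.

Finished = 34.5 + 0.5 = 35 inches.
35 inches × 2.54 = 88.90 cm.
28/10 = 2.8 sts per cm; 88.90 × 2.8 = 248.92 sts.
Nearest multiple of 12 → 252.
41 inches = 104.14 cm; × 4.2 = 437.39 → 437 rows.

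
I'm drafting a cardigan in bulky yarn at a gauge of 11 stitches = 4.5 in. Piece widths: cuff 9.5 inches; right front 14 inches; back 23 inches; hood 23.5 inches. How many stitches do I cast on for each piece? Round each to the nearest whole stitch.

Rate = 11/4.5 = 2.444 sts per in.
cuff: 9.5 × 2.444 = 23.22 → 23.
right front: 14 × 2.444 = 34.22 → 34.
back: 23 × 2.444 = 56.22 → 56.
hood: 23.5 × 2.444 = 57.44 → 57.

cuff 23; right front 34; back 56; hood 57.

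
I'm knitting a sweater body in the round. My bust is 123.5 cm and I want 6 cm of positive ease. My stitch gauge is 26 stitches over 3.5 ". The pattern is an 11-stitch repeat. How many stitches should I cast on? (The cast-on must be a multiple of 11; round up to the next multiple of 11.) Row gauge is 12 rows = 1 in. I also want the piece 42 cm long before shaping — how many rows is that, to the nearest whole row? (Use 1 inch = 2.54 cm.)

Finished = 123.5 + 6 = 129.5 cm.
129.5 cm × 1/2.54 = 50.98 inches.
26/3.5 = 7.429 sts per in; 50.98 × 7.429 = 378.74 sts.
Next multiple of 11 → 385.
42 cm = 16.54 inches; × 12 = 198.43 → 198 rows.

Cast on 385 stitches; work 198 rows.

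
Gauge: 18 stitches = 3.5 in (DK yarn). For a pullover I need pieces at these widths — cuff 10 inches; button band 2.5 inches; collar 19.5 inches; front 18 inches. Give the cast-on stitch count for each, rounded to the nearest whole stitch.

cuff 51; button band 13; collar 100; front 93.

Rate = 18/3.5 = 5.143 sts per in.
cuff: 10 × 5.143 = 51.43 → 51.
button band: 2.5 × 5.143 = 12.86 → 13.
collar: 19.5 × 5.143 = 100.29 → 100.
front: 18 × 5.143 = 92.57 → 93.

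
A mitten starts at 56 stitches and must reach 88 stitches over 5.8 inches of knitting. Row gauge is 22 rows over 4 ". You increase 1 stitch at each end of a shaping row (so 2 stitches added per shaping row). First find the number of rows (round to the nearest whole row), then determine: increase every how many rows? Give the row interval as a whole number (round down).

Rows = 5.8 × 5.5 = 31.9 → 32 rows.
Stitches to add: 32 → 16 shaping rows (at 2 st each).
32 / 16 = 2.00 → every 2 rows.

Increase every 2nd row.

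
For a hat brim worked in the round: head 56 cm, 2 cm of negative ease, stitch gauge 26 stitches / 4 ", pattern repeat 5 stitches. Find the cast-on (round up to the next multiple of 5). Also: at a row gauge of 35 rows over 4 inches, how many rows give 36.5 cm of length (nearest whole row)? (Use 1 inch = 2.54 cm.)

Cast on 140 stitches; work 126 rows.

Finished = 56 − 2 = 54 cm.
54 cm × 1/2.54 = 21.26 inches.
26/4 = 6.5 sts per in; 21.26 × 6.5 = 138.19 sts.
Next multiple of 5 → 140.
36.5 cm = 14.37 inches; × 8.75 = 125.74 → 126 rows.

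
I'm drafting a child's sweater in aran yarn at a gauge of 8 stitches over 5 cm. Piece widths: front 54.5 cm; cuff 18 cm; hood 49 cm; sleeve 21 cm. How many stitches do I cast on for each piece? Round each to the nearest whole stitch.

front 87; cuff 29; hood 78; sleeve 34.

Rate = 8/5 = 1.6 sts per cm.
front: 54.5 × 1.6 = 87.20 → 87.
cuff: 18 × 1.6 = 28.80 → 29.
hood: 49 × 1.6 = 78.40 → 78.
sleeve: 21 × 1.6 = 33.60 → 34.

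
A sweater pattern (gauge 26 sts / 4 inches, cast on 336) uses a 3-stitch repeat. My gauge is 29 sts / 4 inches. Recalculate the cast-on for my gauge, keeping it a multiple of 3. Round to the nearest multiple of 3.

CO 375 sts.

336 × 29 / 26 = 374.77.
Nearest multiple of 3: 375.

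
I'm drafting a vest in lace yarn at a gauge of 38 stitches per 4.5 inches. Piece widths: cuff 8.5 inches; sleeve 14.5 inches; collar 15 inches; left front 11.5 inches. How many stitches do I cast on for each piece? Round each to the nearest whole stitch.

cuff 72; sleeve 122; collar 127; left front 97.

Rate = 38/4.5 = 8.444 sts per in.
cuff: 8.5 × 8.444 = 71.78 → 72.
sleeve: 14.5 × 8.444 = 122.44 → 122.
collar: 15 × 8.444 = 126.67 → 127.
left front: 11.5 × 8.444 = 97.11 → 97.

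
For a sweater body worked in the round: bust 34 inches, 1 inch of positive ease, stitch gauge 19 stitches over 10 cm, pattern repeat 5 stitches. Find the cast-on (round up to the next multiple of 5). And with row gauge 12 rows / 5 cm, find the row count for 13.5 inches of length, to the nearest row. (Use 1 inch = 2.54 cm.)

Cast on 170 stitches; work 82 rows.

Finished = 34 + 1 = 35 inches.
35 inches × 2.54 = 88.90 cm.
19/10 = 1.9 sts per cm; 88.90 × 1.9 = 168.91 sts.
Next multiple of 5 → 170.
13.5 inches = 34.29 cm; × 2.4 = 82.30 → 82 rows.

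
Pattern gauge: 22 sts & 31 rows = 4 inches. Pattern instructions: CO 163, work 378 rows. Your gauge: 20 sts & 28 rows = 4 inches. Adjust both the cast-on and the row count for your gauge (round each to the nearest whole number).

Cast on 148 stitches; work 341 rows.

Stitches: 163 × 20/22 = 148.18 → 148.
Rows: 378 × 28/31 = 341.42 → 341.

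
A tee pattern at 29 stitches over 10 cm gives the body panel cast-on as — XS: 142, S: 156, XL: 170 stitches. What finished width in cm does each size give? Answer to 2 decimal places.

29/10 = 2.9 sts per cm.
XS: 142 / 2.9 = 48.966 → 48.97 cm.
S: 156 / 2.9 = 53.793 → 53.79 cm.
XL: 170 / 2.9 = 58.621 → 58.62 cm.

XS 48.97 cm; S 53.79 cm; XL 58.62 cm.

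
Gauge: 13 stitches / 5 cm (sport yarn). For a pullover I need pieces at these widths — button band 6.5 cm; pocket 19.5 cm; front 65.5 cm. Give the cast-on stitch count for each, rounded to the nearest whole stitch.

Rate = 13/5 = 2.6 sts per cm.
button band: 6.5 × 2.6 = 16.90 → 17.
pocket: 19.5 × 2.6 = 50.70 → 51.
front: 65.5 × 2.6 = 170.30 → 170.

button band 17; pocket 51; front 170.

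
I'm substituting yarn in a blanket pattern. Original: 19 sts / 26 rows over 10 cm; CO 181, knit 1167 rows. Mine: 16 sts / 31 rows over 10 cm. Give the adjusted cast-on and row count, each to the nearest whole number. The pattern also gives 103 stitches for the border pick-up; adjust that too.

Stitches: 181 × 16/19 = 152.42 → 152.
Rows: 1167 × 31/26 = 1391.42 → 1391.
border pick-up: 103 × 16/19 = 86.74 → 87.

Cast on 152 stitches; work 1391 rows; border pick-up 87 stitches.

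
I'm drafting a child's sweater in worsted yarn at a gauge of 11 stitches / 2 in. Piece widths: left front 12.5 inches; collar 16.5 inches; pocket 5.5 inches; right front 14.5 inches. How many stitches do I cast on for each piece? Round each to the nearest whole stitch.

Rate = 11/2 = 5.5 sts per in.
left front: 12.5 × 5.5 = 68.75 → 69.
collar: 16.5 × 5.5 = 90.75 → 91.
pocket: 5.5 × 5.5 = 30.25 → 30.
right front: 14.5 × 5.5 = 79.75 → 80.

left front 69; collar 91; pocket 30; right front 80.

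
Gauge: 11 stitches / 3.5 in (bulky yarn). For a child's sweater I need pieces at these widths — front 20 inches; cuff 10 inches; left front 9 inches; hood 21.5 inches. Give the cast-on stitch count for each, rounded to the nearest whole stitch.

front 63; cuff 31; left front 28; hood 68.

Rate = 11/3.5 = 3.143 sts per in.
front: 20 × 3.143 = 62.86 → 63.
cuff: 10 × 3.143 = 31.43 → 31.
left front: 9 × 3.143 = 28.29 → 28.
hood: 21.5 × 3.143 = 67.57 → 68.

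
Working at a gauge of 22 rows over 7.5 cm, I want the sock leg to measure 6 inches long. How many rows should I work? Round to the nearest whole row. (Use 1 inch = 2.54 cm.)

6 in = 15.24 cm.
22 rows / 7.5 cm = 2.933 rows per cm.
15.24 × 2.933 = 44.70 rows.
Round to nearest → 45.

45 rows.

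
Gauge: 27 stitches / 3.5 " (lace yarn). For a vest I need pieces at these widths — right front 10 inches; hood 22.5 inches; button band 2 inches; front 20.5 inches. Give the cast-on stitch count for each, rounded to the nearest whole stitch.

right front 77; hood 174; button band 15; front 158.

Rate = 27/3.5 = 7.714 sts per in.
right front: 10 × 7.714 = 77.14 → 77.
hood: 22.5 × 7.714 = 173.57 → 174.
button band: 2 × 7.714 = 15.43 → 15.
front: 20.5 × 7.714 = 158.14 → 158.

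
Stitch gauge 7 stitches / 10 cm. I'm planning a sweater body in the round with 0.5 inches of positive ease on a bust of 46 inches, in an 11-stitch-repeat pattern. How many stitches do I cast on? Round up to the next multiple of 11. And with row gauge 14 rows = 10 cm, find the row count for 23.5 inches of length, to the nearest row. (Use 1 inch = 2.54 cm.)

Cast on 88 stitches; work 84 rows.

Finished = 46 + 0.5 = 46.5 inches.
46.5 inches × 2.54 = 118.11 cm.
7/10 = 0.7 sts per cm; 118.11 × 0.7 = 82.68 sts.
Next multiple of 11 → 88.
23.5 inches = 59.69 cm; × 1.4 = 83.57 → 84 rows.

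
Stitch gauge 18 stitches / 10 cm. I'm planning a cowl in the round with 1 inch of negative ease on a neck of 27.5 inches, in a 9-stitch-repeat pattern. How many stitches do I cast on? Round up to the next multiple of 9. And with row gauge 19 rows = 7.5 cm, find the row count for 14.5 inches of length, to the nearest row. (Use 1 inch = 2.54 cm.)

Finished = 27.5 − 1 = 26.5 inches.
26.5 inches × 2.54 = 67.31 cm.
18/10 = 1.8 sts per cm; 67.31 × 1.8 = 121.16 sts.
Next multiple of 9 → 126.
14.5 inches = 36.83 cm; × 2.533 = 93.30 → 93 rows.

Cast on 126 stitches; work 93 rows.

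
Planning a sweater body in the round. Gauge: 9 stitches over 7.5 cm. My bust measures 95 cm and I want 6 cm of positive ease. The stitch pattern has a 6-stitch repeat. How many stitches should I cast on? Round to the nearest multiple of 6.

Finished = 95 + 6 = 101 cm.
9 / 7.5 = 1.2 sts/cm.
101 × 1.2 = 121.20 sts.
Nearest multiple of 6: 120.

CO 120 sts.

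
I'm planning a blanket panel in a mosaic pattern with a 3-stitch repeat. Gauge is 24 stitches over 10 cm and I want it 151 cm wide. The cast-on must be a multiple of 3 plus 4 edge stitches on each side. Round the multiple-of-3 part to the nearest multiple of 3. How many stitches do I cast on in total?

24 / 10 = 2.4 sts per cm.
151 × 2.4 = 362.40 sts.
Less 8 edge sts → 354.40 for the repeat.
Nearest multiple of 3: 354.
Add back 8 edge sts → 362.

362 stitches.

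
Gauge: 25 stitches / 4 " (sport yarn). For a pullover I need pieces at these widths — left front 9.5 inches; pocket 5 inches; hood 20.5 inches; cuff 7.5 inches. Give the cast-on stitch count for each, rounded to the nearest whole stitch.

Rate = 25/4 = 6.25 sts per in.
left front: 9.5 × 6.25 = 59.38 → 59.
pocket: 5 × 6.25 = 31.25 → 31.
hood: 20.5 × 6.25 = 128.12 → 128.
cuff: 7.5 × 6.25 = 46.88 → 47.

left front 59; pocket 31; hood 128; cuff 47.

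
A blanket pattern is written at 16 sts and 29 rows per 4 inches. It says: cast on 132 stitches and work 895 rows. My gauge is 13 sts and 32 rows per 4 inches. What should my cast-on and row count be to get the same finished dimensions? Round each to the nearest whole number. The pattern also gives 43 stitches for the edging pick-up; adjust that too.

Stitches: 132 × 13/16 = 107.25 → 107.
Rows: 895 × 32/29 = 987.59 → 988.
edging pick-up: 43 × 13/16 = 34.94 → 35.

Cast on 107 stitches; work 988 rows; edging pick-up 35 stitches.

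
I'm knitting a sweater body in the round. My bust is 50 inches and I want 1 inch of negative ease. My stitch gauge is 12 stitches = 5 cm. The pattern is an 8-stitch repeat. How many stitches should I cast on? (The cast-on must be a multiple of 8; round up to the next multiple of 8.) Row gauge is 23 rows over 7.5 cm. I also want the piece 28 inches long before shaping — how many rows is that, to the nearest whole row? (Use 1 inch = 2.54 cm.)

Cast on 304 stitches; work 218 rows.

Finished = 50 − 1 = 49 inches.
49 inches × 2.54 = 124.46 cm.
12/5 = 2.4 sts per cm; 124.46 × 2.4 = 298.70 sts.
Next multiple of 8 → 304.
28 inches = 71.12 cm; × 3.067 = 218.10 → 218 rows.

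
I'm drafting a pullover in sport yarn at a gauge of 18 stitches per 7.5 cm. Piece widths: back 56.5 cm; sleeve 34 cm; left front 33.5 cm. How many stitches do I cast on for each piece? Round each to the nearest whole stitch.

Rate = 18/7.5 = 2.4 sts per cm.
back: 56.5 × 2.4 = 135.60 → 136.
sleeve: 34 × 2.4 = 81.60 → 82.
left front: 33.5 × 2.4 = 80.40 → 80.

back 136; sleeve 82; left front 80.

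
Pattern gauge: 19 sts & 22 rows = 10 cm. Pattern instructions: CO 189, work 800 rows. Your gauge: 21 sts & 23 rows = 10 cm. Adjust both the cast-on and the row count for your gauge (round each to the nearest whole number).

Cast on 209 stitches; work 836 rows.

Stitches: 189 × 21/19 = 208.89 → 209.
Rows: 800 × 23/22 = 836.36 → 836.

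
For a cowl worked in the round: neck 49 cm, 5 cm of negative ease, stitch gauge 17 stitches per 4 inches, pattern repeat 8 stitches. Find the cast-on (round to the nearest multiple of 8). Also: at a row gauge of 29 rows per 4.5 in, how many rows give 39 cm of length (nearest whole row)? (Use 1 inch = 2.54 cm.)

Cast on 72 stitches; work 99 rows.

Finished = 49 − 5 = 44 cm.
44 cm × 1/2.54 = 17.32 inches.
17/4 = 4.25 sts per in; 17.32 × 4.25 = 73.62 sts.
Nearest multiple of 8 → 72.
39 cm = 15.35 inches; × 6.444 = 98.95 → 99 rows.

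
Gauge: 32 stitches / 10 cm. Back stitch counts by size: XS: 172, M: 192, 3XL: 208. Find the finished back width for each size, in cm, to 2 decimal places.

32/10 = 3.2 sts per cm.
XS: 172 / 3.2 = 53.750 → 53.75 cm.
M: 192 / 3.2 = 60.000 → 60.00 cm.
3XL: 208 / 3.2 = 65.000 → 65.00 cm.

XS 53.75 cm; M 60.00 cm; 3XL 65.00 cm.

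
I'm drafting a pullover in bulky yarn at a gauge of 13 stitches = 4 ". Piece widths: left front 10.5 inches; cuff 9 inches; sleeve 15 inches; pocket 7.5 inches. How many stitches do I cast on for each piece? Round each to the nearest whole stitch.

Rate = 13/4 = 3.25 sts per in.
left front: 10.5 × 3.25 = 34.12 → 34.
cuff: 9 × 3.25 = 29.25 → 29.
sleeve: 15 × 3.25 = 48.75 → 49.
pocket: 7.5 × 3.25 = 24.38 → 24.

left front 34; cuff 29; sleeve 49; pocket 24.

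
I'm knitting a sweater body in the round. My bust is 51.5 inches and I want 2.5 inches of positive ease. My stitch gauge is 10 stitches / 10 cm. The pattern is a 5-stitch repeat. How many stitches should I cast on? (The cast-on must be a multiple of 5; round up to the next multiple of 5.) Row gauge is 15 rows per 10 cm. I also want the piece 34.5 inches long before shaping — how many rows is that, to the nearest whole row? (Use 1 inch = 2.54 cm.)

Cast on 140 stitches; work 131 rows.

Finished = 51.5 + 2.5 = 54 inches.
54 inches × 2.54 = 137.16 cm.
10/10 = 1 sts per cm; 137.16 × 1 = 137.16 sts.
Next multiple of 5 → 140.
34.5 inches = 87.63 cm; × 1.5 = 131.44 → 131 rows.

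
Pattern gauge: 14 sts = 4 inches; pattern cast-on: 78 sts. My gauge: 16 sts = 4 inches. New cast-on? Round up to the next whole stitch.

Cast on 90 stitches.

Scale factor = 16 / 14 = 1.143.
78 × 16 / 14 = 89.14 sts.
→ 90 sts.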